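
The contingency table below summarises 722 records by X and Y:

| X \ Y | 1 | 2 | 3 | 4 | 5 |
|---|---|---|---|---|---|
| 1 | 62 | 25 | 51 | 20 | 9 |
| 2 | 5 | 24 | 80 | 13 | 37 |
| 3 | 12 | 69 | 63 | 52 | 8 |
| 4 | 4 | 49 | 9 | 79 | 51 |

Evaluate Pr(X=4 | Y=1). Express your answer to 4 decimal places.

Total with Y=1: 62 + 5 + 12 + 4 = 83.
P(X=4 | Y=1) = 4/83 = 0.0482.

0.0482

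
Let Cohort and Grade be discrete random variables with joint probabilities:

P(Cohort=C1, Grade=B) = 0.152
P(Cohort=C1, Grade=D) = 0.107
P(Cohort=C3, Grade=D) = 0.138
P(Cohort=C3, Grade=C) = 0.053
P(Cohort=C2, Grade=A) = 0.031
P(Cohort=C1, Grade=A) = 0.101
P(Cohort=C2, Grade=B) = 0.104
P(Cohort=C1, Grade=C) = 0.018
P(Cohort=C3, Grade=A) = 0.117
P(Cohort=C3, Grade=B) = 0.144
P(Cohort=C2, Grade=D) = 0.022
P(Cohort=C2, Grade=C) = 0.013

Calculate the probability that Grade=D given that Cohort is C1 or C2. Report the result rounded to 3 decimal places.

0.235

P(Cohort=C1) = 0.101 + 0.152 + 0.018 + 0.107 = 0.378.
P(Cohort=C2) = 0.031 + 0.104 + 0.013 + 0.022 = 0.170.
P(Cohort ∈ {C1, C2}) = 0.378 + 0.170 = 0.548; P(Grade=D, Cohort ∈ {C1, C2}) = 0.107 + 0.022 = 0.129.
P(Grade=D | Cohort ∈ {C1, C2}) = 0.129/0.548 = 0.235.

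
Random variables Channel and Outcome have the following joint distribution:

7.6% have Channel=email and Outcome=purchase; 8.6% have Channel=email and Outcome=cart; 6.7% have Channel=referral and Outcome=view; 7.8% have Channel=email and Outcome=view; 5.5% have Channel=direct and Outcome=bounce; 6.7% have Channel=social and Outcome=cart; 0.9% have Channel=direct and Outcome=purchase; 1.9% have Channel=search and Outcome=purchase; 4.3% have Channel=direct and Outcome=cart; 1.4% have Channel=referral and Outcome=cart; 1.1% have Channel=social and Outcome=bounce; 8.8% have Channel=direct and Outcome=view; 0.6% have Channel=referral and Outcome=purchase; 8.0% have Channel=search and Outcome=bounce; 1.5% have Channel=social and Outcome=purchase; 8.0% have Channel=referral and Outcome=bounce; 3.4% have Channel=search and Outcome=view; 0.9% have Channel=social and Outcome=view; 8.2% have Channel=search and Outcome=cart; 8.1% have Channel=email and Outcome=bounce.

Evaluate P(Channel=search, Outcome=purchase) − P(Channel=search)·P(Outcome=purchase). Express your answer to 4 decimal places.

-0.0079

P(Channel=search) = 0.080 + 0.034 + 0.082 + 0.019 = 0.215.
P(Outcome=purchase) = 0.076 + 0.019 + 0.015 + 0.009 + 0.006 = 0.125.
P(Channel=search, Outcome=purchase) − P(Channel=search)P(Outcome=purchase) = 0.019 − 0.215×0.125 = -0.0079.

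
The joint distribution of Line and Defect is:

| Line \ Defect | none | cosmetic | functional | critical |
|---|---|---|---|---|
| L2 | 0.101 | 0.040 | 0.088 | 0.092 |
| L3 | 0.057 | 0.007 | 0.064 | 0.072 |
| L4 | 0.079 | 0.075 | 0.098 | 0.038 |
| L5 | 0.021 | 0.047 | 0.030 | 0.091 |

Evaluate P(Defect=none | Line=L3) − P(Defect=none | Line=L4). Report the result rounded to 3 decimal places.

P(Line=L3) = 0.057 + 0.007 + 0.064 + 0.072 = 0.200; P(Defect=none | Line=L3) = 0.057/0.200 = 0.2850.
P(Line=L4) = 0.079 + 0.075 + 0.098 + 0.038 = 0.290; P(Defect=none | Line=L4) = 0.079/0.290 = 0.2724.
Difference = 0.013.

0.013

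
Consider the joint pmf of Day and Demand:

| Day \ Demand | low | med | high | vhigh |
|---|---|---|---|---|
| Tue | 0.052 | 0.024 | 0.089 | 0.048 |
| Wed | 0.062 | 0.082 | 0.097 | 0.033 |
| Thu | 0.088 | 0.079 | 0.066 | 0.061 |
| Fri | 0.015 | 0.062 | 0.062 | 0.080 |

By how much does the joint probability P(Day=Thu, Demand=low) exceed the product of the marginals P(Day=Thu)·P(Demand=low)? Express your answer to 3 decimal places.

P(Day=Thu) = 0.088 + 0.079 + 0.066 + 0.061 = 0.294.
P(Demand=low) = 0.052 + 0.062 + 0.088 + 0.015 = 0.217.
P(Day=Thu, Demand=low) − P(Day=Thu)P(Demand=low) = 0.088 − 0.294×0.217 = 0.024.

0.024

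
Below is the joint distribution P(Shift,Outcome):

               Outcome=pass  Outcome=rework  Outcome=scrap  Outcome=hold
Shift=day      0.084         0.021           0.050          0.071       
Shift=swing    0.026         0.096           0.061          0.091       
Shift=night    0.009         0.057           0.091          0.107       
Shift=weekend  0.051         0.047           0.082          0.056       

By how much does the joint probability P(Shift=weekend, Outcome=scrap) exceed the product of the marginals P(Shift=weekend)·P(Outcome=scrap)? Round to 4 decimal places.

0.0150

P(Shift=weekend) = 0.051 + 0.047 + 0.082 + 0.056 = 0.236.
P(Outcome=scrap) = 0.050 + 0.061 + 0.091 + 0.082 = 0.284.
P(Shift=weekend, Outcome=scrap) − P(Shift=weekend)P(Outcome=scrap) = 0.082 − 0.236×0.284 = 0.0150.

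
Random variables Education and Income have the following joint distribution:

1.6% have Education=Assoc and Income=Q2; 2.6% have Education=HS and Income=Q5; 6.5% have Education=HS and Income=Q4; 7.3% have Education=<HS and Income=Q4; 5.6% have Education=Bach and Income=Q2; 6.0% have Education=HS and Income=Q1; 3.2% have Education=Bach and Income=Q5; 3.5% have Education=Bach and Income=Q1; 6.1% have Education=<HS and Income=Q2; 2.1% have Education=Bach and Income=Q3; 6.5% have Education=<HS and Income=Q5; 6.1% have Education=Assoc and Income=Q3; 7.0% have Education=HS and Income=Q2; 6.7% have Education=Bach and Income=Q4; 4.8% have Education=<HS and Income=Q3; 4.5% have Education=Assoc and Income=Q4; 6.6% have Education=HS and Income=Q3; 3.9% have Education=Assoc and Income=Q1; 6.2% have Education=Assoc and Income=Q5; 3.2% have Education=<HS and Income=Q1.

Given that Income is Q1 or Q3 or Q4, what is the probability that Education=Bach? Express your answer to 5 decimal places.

P(Income=Q1) = 0.032 + 0.060 + 0.039 + 0.035 = 0.166.
P(Income=Q3) = 0.048 + 0.066 + 0.061 + 0.021 = 0.196.
P(Income=Q4) = 0.073 + 0.065 + 0.045 + 0.067 = 0.250.
P(Income ∈ {Q1, Q3, Q4}) = 0.166 + 0.196 + 0.250 = 0.612; P(Education=Bach, Income ∈ {Q1, Q3, Q4}) = 0.035 + 0.021 + 0.067 = 0.123.
P(Education=Bach | Income ∈ {Q1, Q3, Q4}) = 0.123/0.612 = 0.20098.

0.20098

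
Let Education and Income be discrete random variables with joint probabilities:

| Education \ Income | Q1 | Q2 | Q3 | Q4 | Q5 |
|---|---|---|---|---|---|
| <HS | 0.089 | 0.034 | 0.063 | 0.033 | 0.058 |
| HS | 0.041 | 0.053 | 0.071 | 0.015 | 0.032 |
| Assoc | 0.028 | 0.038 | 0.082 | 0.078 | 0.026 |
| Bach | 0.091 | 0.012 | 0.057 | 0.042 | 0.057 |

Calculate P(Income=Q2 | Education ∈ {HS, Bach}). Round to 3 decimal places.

0.138

P(Education=HS) = 0.041 + 0.053 + 0.071 + 0.015 + 0.032 = 0.212.
P(Education=Bach) = 0.091 + 0.012 + 0.057 + 0.042 + 0.057 = 0.259.
P(Education ∈ {HS, Bach}) = 0.212 + 0.259 = 0.471; P(Income=Q2, Education ∈ {HS, Bach}) = 0.053 + 0.012 = 0.065.
P(Income=Q2 | Education ∈ {HS, Bach}) = 0.065/0.471 = 0.138.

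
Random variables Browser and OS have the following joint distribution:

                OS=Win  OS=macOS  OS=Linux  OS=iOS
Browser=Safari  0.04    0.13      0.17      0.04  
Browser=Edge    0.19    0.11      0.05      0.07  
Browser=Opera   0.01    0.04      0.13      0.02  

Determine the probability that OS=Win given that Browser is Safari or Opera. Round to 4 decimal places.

P(Browser=Safari) = 0.04 + 0.13 + 0.17 + 0.04 = 0.38.
P(Browser=Opera) = 0.01 + 0.04 + 0.13 + 0.02 = 0.20.
P(Browser ∈ {Safari, Opera}) = 0.38 + 0.20 = 0.58; P(OS=Win, Browser ∈ {Safari, Opera}) = 0.04 + 0.01 = 0.05.
P(OS=Win | Browser ∈ {Safari, Opera}) = 0.05/0.58 = 0.0862.

0.0862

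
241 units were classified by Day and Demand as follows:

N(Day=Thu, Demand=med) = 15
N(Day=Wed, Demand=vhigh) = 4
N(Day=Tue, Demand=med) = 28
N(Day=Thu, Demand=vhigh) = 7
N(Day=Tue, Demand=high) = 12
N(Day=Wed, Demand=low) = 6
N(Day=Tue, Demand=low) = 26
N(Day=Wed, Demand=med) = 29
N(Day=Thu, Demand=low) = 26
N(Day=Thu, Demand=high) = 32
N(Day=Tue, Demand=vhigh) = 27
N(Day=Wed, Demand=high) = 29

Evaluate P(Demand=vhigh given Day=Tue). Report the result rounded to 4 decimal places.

Total with Day=Tue: 26 + 28 + 12 + 27 = 93.
P(Demand=vhigh | Day=Tue) = 27/93 = 0.2903.

0.2903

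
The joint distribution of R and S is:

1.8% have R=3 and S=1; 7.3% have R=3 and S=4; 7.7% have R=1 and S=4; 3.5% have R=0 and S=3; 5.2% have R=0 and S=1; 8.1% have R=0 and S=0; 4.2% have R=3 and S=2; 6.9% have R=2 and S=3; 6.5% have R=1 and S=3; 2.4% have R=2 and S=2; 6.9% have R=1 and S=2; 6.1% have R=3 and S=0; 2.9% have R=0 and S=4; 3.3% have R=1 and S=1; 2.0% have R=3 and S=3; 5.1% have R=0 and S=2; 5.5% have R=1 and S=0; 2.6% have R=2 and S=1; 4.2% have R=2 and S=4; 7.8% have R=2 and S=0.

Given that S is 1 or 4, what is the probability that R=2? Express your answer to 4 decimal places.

0.1943

P(S=1) = 0.052 + 0.033 + 0.026 + 0.018 = 0.129.
P(S=4) = 0.029 + 0.077 + 0.042 + 0.073 = 0.221.
P(S ∈ {1, 4}) = 0.129 + 0.221 = 0.350; P(R=2, S ∈ {1, 4}) = 0.026 + 0.042 = 0.068.
P(R=2 | S ∈ {1, 4}) = 0.068/0.350 = 0.1943.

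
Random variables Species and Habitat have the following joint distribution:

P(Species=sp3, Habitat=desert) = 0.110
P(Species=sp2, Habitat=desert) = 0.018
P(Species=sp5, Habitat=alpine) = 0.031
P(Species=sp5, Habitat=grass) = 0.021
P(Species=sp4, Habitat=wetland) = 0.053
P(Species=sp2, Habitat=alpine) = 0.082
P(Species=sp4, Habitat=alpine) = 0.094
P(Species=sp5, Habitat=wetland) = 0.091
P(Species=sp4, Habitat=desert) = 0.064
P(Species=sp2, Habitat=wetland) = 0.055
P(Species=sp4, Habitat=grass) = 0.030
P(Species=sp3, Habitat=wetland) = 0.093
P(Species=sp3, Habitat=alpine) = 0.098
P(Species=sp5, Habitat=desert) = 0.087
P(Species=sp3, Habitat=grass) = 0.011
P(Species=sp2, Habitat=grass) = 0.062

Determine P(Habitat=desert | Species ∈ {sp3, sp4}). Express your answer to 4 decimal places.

P(Species=sp3) = 0.011 + 0.093 + 0.110 + 0.098 = 0.312.
P(Species=sp4) = 0.030 + 0.053 + 0.064 + 0.094 = 0.241.
P(Species ∈ {sp3, sp4}) = 0.312 + 0.241 = 0.553; P(Habitat=desert, Species ∈ {sp3, sp4}) = 0.110 + 0.064 = 0.174.
P(Habitat=desert | Species ∈ {sp3, sp4}) = 0.174/0.553 = 0.3146.

0.3146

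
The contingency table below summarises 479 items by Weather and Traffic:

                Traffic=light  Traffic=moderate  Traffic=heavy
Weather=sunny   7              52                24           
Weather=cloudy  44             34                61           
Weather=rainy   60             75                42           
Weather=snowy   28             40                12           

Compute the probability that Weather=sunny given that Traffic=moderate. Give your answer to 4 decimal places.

Total with Traffic=moderate: 52 + 34 + 75 + 40 = 201.
P(Weather=sunny | Traffic=moderate) = 52/201 = 0.2587.

0.2587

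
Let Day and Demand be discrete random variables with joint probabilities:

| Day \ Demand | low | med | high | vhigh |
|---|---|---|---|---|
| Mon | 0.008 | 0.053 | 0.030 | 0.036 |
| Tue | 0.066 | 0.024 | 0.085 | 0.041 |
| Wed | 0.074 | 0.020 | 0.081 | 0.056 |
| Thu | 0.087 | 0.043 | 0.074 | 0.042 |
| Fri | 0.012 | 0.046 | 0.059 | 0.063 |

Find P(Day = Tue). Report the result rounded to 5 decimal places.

0.21600

P(Day=Tue) = 0.066 + 0.024 + 0.085 + 0.041 = 0.216.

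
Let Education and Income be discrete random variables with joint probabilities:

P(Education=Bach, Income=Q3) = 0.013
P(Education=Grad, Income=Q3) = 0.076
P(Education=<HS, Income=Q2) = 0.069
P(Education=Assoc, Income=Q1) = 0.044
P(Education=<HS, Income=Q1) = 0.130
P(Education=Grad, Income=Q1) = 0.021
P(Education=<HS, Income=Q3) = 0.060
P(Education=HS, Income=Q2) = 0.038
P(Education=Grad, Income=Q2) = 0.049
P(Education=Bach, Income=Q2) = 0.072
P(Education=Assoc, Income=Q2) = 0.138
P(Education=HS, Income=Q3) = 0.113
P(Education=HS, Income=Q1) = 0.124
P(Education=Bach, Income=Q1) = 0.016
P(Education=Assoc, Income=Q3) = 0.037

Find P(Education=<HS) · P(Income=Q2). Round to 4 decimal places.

P(Education=<HS) = 0.130 + 0.069 + 0.060 = 0.259.
P(Income=Q2) = 0.069 + 0.038 + 0.138 + 0.072 + 0.049 = 0.366.
Product: 0.259 × 0.366 = 0.0948.

0.0948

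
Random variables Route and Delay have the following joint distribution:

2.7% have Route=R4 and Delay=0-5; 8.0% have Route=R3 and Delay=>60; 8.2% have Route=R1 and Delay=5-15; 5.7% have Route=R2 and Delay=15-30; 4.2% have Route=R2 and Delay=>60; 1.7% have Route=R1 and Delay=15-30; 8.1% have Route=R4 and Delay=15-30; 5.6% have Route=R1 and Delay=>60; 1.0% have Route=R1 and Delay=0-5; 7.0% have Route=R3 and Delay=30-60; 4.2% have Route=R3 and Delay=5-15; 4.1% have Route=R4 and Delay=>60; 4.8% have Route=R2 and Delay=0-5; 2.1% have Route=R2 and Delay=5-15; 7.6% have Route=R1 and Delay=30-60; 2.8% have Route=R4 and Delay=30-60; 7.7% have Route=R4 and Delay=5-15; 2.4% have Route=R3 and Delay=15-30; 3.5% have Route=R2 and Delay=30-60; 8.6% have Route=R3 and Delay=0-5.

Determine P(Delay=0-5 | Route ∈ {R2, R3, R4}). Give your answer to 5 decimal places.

P(Route=R2) = 0.048 + 0.021 + 0.057 + 0.035 + 0.042 = 0.203.
P(Route=R3) = 0.086 + 0.042 + 0.024 + 0.070 + 0.080 = 0.302.
P(Route=R4) = 0.027 + 0.077 + 0.081 + 0.028 + 0.041 = 0.254.
P(Route ∈ {R2, R3, R4}) = 0.203 + 0.302 + 0.254 = 0.759; P(Delay=0-5, Route ∈ {R2, R3, R4}) = 0.048 + 0.086 + 0.027 = 0.161.
P(Delay=0-5 | Route ∈ {R2, R3, R4}) = 0.161/0.759 = 0.21212.

0.21212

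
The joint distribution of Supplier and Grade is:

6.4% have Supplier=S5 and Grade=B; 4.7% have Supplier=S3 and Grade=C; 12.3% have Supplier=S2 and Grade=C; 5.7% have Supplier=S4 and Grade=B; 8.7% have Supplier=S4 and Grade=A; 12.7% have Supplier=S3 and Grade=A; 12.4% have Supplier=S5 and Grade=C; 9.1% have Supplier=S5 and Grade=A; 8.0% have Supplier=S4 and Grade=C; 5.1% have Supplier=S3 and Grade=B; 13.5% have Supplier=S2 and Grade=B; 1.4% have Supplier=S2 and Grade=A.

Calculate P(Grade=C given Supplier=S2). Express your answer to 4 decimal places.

0.4522

P(Supplier=S2) = 0.014 + 0.135 + 0.123 = 0.272.
P(Grade=C | Supplier=S2) = 0.123/0.272 = 0.4522.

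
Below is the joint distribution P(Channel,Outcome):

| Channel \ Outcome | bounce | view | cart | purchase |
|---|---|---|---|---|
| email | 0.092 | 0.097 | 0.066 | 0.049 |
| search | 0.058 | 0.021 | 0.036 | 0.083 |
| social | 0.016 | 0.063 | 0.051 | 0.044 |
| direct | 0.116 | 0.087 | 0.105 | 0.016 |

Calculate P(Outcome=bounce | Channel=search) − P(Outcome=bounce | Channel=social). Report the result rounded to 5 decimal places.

P(Channel=search) = 0.058 + 0.021 + 0.036 + 0.083 = 0.198; P(Outcome=bounce | Channel=search) = 0.058/0.198 = 0.292929.
P(Channel=social) = 0.016 + 0.063 + 0.051 + 0.044 = 0.174; P(Outcome=bounce | Channel=social) = 0.016/0.174 = 0.091954.
Difference = 0.20098.

0.20098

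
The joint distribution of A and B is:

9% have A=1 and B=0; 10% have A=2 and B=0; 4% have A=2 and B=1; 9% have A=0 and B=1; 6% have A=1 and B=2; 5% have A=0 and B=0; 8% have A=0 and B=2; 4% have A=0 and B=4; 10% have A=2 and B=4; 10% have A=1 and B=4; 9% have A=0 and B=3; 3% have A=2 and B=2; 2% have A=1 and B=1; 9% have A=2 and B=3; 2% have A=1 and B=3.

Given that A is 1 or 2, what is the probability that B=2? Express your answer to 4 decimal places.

0.1385

P(A=1) = 0.09 + 0.02 + 0.06 + 0.02 + 0.10 = 0.29.
P(A=2) = 0.10 + 0.04 + 0.03 + 0.09 + 0.10 = 0.36.
P(A ∈ {1, 2}) = 0.29 + 0.36 = 0.65; P(B=2, A ∈ {1, 2}) = 0.06 + 0.03 = 0.09.
P(B=2 | A ∈ {1, 2}) = 0.09/0.65 = 0.1385.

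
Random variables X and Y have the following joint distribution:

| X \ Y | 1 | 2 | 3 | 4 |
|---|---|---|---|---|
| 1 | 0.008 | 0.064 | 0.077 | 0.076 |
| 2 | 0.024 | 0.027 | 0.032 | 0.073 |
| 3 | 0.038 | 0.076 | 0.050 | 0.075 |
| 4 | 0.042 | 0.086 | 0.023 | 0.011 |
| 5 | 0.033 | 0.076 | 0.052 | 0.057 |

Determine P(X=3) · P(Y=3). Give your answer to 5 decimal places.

0.05593

P(X=3) = 0.038 + 0.076 + 0.050 + 0.075 = 0.239.
P(Y=3) = 0.077 + 0.032 + 0.050 + 0.023 + 0.052 = 0.234.
Product: 0.239 × 0.234 = 0.05593.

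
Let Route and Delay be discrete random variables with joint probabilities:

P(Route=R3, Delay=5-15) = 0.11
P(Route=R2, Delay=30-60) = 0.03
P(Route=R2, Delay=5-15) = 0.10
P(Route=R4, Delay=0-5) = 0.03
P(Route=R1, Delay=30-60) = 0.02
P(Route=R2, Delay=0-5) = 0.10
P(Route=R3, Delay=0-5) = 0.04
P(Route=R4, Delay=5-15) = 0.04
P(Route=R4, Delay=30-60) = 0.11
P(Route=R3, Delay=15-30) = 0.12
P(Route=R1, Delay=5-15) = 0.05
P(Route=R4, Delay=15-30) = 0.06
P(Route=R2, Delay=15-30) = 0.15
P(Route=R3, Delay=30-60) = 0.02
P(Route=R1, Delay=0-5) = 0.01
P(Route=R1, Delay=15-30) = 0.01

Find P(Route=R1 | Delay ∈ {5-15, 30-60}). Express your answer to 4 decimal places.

0.1458

P(Delay=5-15) = 0.05 + 0.10 + 0.11 + 0.04 = 0.30.
P(Delay=30-60) = 0.02 + 0.03 + 0.02 + 0.11 = 0.18.
P(Delay ∈ {5-15, 30-60}) = 0.30 + 0.18 = 0.48; P(Route=R1, Delay ∈ {5-15, 30-60}) = 0.05 + 0.02 = 0.07.
P(Route=R1 | Delay ∈ {5-15, 30-60}) = 0.07/0.48 = 0.1458.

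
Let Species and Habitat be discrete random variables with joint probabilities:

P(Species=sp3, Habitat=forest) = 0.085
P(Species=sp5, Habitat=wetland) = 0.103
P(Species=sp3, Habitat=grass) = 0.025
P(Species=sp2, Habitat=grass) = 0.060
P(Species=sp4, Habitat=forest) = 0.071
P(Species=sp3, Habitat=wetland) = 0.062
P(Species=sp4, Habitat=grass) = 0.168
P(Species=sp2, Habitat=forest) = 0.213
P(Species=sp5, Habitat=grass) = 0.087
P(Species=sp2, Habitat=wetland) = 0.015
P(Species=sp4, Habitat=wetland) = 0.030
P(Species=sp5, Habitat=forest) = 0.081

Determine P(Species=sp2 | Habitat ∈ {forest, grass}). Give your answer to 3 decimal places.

0.346

P(Habitat=forest) = 0.213 + 0.085 + 0.071 + 0.081 = 0.450.
P(Habitat=grass) = 0.060 + 0.025 + 0.168 + 0.087 = 0.340.
P(Habitat ∈ {forest, grass}) = 0.450 + 0.340 = 0.790; P(Species=sp2, Habitat ∈ {forest, grass}) = 0.213 + 0.060 = 0.273.
P(Species=sp2 | Habitat ∈ {forest, grass}) = 0.273/0.790 = 0.346.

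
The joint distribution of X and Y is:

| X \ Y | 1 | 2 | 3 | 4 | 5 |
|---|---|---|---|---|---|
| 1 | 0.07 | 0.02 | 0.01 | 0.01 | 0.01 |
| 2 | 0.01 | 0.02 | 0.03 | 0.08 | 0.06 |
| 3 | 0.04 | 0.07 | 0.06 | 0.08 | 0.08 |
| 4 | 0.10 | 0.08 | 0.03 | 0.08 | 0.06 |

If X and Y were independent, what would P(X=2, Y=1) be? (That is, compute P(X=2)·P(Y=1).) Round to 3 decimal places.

0.044

P(X=2) = 0.01 + 0.02 + 0.03 + 0.08 + 0.06 = 0.20.
P(Y=1) = 0.07 + 0.01 + 0.04 + 0.10 = 0.22.
Product: 0.20 × 0.22 = 0.044.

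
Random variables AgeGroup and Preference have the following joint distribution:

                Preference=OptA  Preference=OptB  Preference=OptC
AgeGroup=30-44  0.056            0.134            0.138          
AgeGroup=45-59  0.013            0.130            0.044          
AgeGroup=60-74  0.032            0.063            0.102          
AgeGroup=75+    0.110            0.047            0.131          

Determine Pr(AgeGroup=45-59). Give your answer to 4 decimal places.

P(AgeGroup=45-59) = 0.013 + 0.130 + 0.044 = 0.187.

0.1870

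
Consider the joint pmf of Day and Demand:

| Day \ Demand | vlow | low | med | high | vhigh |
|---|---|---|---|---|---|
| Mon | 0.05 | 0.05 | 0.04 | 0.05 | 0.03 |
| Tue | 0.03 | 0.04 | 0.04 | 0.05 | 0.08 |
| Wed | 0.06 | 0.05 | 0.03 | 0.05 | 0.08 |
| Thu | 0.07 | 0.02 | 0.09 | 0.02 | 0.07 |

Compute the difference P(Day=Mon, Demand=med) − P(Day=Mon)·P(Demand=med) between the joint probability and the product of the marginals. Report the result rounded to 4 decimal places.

P(Day=Mon) = 0.05 + 0.05 + 0.04 + 0.05 + 0.03 = 0.22.
P(Demand=med) = 0.04 + 0.04 + 0.03 + 0.09 = 0.20.
P(Day=Mon, Demand=med) − P(Day=Mon)P(Demand=med) = 0.04 − 0.22×0.20 = -0.0040.

-0.0040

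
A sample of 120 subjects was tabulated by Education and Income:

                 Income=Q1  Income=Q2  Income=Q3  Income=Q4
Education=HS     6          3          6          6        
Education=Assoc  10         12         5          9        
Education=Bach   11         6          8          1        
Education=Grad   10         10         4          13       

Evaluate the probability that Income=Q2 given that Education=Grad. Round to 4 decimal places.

0.2703

Total with Education=Grad: 10 + 10 + 4 + 13 = 37.
P(Income=Q2 | Education=Grad) = 10/37 = 0.2703.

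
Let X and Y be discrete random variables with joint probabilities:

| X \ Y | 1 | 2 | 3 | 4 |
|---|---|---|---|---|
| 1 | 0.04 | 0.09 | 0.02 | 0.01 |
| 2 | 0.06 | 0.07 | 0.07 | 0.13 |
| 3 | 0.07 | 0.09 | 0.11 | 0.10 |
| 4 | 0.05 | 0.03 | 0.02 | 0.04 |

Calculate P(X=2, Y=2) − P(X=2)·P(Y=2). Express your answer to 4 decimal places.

-0.0224

P(X=2) = 0.06 + 0.07 + 0.07 + 0.13 = 0.33.
P(Y=2) = 0.09 + 0.07 + 0.09 + 0.03 = 0.28.
P(X=2, Y=2) − P(X=2)P(Y=2) = 0.07 − 0.33×0.28 = -0.0224.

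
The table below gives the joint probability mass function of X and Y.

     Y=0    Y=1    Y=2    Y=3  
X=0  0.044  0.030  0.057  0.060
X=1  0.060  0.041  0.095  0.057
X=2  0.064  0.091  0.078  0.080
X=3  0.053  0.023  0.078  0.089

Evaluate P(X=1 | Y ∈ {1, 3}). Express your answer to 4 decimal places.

0.2081

P(Y=1) = 0.030 + 0.041 + 0.091 + 0.023 = 0.185.
P(Y=3) = 0.060 + 0.057 + 0.080 + 0.089 = 0.286.
P(Y ∈ {1, 3}) = 0.185 + 0.286 = 0.471; P(X=1, Y ∈ {1, 3}) = 0.041 + 0.057 = 0.098.
P(X=1 | Y ∈ {1, 3}) = 0.098/0.471 = 0.2081.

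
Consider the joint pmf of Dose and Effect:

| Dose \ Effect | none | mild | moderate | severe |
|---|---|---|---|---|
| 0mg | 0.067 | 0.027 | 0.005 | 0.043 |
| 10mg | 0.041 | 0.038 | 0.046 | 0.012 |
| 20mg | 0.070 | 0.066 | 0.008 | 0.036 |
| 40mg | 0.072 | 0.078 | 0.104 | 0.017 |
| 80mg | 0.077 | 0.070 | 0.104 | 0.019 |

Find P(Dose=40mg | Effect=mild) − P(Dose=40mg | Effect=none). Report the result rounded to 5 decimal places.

0.05939

P(Effect=mild) = 0.027 + 0.038 + 0.066 + 0.078 + 0.070 = 0.279; P(Dose=40mg | Effect=mild) = 0.078/0.279 = 0.279570.
P(Effect=none) = 0.067 + 0.041 + 0.070 + 0.072 + 0.077 = 0.327; P(Dose=40mg | Effect=none) = 0.072/0.327 = 0.220183.
Difference = 0.05939.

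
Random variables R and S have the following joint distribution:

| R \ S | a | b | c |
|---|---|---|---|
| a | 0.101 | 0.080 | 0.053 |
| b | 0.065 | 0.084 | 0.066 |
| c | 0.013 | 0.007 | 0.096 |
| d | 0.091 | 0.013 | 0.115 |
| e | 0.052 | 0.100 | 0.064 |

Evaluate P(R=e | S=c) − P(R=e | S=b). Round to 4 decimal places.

P(S=c) = 0.053 + 0.066 + 0.096 + 0.115 + 0.064 = 0.394; P(R=e | S=c) = 0.064/0.394 = 0.16244.
P(S=b) = 0.080 + 0.084 + 0.007 + 0.013 + 0.100 = 0.284; P(R=e | S=b) = 0.100/0.284 = 0.35211.
Difference = -0.1897.

-0.1897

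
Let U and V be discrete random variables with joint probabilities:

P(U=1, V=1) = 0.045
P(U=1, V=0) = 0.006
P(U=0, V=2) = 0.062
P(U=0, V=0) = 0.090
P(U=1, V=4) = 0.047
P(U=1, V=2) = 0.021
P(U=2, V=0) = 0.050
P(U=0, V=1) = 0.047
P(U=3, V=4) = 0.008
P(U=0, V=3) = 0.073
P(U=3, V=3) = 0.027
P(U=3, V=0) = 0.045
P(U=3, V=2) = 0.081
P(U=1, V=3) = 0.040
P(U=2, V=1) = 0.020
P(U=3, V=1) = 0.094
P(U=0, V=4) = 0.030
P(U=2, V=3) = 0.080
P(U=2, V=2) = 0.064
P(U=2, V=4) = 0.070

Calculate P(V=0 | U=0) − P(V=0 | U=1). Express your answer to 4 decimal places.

P(U=0) = 0.090 + 0.047 + 0.062 + 0.073 + 0.030 = 0.302; P(V=0 | U=0) = 0.090/0.302 = 0.29801.
P(U=1) = 0.006 + 0.045 + 0.021 + 0.040 + 0.047 = 0.159; P(V=0 | U=1) = 0.006/0.159 = 0.03774.
Difference = 0.2603.

0.2603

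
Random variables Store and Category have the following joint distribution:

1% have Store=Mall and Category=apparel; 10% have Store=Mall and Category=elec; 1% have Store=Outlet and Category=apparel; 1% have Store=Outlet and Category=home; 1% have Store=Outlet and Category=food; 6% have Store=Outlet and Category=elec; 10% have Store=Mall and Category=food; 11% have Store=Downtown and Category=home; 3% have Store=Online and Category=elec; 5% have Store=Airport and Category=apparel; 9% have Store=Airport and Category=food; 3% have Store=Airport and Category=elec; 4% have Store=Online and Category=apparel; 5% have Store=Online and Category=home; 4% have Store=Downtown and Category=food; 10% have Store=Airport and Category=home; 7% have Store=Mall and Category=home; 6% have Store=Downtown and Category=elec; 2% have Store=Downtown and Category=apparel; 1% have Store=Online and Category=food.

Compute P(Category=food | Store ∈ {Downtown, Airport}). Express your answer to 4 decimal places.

P(Store=Downtown) = 0.04 + 0.02 + 0.06 + 0.11 = 0.23.
P(Store=Airport) = 0.09 + 0.05 + 0.03 + 0.10 = 0.27.
P(Store ∈ {Downtown, Airport}) = 0.23 + 0.27 = 0.50; P(Category=food, Store ∈ {Downtown, Airport}) = 0.04 + 0.09 = 0.13.
P(Category=food | Store ∈ {Downtown, Airport}) = 0.13/0.50 = 0.2600.

0.2600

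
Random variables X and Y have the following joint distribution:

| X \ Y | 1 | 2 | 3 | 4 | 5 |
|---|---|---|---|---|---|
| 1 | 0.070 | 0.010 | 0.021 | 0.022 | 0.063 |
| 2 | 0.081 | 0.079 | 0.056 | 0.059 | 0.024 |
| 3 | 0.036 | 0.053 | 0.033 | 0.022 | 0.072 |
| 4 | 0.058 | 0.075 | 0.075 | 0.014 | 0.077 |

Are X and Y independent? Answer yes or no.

P(X=2) = 0.299 and P(Y=5) = 0.236, so their product is 0.07056, but P(X=2, Y=5) = 0.024. Since these differ, X and Y are not independent.

no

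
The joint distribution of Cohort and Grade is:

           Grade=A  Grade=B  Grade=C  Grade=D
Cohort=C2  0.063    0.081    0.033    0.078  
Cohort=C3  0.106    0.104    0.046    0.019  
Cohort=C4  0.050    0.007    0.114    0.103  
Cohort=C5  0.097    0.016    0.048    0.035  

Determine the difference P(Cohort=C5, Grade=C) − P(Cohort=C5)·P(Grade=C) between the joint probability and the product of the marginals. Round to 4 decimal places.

0.0008

P(Cohort=C5) = 0.097 + 0.016 + 0.048 + 0.035 = 0.196.
P(Grade=C) = 0.033 + 0.046 + 0.114 + 0.048 = 0.241.
P(Cohort=C5, Grade=C) − P(Cohort=C5)P(Grade=C) = 0.048 − 0.196×0.241 = 0.0008.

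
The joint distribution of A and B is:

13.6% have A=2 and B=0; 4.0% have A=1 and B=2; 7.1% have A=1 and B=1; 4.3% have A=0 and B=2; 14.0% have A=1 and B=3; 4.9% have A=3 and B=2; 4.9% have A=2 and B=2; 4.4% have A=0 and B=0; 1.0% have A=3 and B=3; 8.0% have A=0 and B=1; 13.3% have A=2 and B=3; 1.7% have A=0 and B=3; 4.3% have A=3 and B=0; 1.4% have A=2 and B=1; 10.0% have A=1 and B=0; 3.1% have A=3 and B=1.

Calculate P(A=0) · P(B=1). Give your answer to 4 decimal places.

0.0361

P(A=0) = 0.044 + 0.080 + 0.043 + 0.017 = 0.184.
P(B=1) = 0.080 + 0.071 + 0.014 + 0.031 = 0.196.
Product: 0.184 × 0.196 = 0.0361.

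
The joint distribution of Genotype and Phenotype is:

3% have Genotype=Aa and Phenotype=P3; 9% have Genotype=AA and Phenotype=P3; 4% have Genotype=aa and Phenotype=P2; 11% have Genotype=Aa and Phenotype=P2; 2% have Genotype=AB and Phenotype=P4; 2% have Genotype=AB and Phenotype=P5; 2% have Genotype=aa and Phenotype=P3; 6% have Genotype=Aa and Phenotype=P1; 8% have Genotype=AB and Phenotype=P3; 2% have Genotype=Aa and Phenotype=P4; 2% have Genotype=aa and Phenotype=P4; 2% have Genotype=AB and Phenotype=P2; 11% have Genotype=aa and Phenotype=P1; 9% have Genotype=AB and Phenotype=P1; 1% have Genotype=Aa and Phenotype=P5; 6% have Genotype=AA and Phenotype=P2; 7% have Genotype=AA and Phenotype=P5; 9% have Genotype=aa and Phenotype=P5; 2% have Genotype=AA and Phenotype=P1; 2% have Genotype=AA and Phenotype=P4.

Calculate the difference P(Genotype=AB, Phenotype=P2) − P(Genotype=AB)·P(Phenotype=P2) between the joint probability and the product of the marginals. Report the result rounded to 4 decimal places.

P(Genotype=AB) = 0.09 + 0.02 + 0.08 + 0.02 + 0.02 = 0.23.
P(Phenotype=P2) = 0.06 + 0.11 + 0.04 + 0.02 = 0.23.
P(Genotype=AB, Phenotype=P2) − P(Genotype=AB)P(Phenotype=P2) = 0.02 − 0.23×0.23 = -0.0329.

-0.0329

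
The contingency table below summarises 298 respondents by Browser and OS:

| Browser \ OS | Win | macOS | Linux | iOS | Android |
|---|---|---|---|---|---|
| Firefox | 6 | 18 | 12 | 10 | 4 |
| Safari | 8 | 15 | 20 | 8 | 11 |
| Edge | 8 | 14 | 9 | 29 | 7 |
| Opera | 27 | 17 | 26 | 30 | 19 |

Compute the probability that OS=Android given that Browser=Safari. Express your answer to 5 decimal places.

0.17742

Total with Browser=Safari: 8 + 15 + 20 + 8 + 11 = 62.
P(OS=Android | Browser=Safari) = 11/62 = 0.17742.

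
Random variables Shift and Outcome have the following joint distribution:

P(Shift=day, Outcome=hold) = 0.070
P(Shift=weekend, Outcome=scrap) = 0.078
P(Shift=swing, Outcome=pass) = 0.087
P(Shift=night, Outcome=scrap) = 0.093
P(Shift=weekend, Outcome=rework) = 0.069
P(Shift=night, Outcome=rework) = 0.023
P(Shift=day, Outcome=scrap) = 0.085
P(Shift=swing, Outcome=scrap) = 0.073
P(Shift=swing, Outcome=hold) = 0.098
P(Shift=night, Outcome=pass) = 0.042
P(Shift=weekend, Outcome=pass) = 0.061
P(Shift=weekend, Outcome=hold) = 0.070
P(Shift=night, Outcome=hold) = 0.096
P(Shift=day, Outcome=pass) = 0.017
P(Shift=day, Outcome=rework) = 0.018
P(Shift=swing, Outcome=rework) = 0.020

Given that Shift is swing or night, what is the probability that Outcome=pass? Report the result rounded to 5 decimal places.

P(Shift=swing) = 0.087 + 0.020 + 0.073 + 0.098 = 0.278.
P(Shift=night) = 0.042 + 0.023 + 0.093 + 0.096 = 0.254.
P(Shift ∈ {swing, night}) = 0.278 + 0.254 = 0.532; P(Outcome=pass, Shift ∈ {swing, night}) = 0.087 + 0.042 = 0.129.
P(Outcome=pass | Shift ∈ {swing, night}) = 0.129/0.532 = 0.24248.

0.24248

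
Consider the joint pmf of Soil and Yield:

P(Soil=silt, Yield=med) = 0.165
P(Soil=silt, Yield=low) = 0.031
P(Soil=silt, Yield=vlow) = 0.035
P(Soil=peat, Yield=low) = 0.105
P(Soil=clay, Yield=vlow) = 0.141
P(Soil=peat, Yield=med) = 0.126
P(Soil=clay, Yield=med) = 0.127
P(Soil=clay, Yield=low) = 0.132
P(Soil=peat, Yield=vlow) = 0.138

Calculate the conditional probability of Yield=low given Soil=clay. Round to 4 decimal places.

P(Soil=clay) = 0.141 + 0.132 + 0.127 = 0.400.
P(Yield=low | Soil=clay) = 0.132/0.400 = 0.3300.

0.3300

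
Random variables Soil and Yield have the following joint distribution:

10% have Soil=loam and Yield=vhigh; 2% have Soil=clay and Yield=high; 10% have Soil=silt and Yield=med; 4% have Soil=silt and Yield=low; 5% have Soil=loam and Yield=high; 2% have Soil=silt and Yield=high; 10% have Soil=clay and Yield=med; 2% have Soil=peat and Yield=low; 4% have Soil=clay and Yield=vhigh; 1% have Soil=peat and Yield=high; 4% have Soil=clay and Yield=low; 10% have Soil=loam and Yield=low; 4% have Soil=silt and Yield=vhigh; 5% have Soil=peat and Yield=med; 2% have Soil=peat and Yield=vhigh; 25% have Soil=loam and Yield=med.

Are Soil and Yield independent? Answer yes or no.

Every cell satisfies P(Soil,Yield) = P(Soil)·P(Yield). For instance P(Soil=peat) = 0.10, P(Yield=low) = 0.20, and 0.10×0.20 = 0.02 matches the joint entry. So Soil and Yield are independent.

yes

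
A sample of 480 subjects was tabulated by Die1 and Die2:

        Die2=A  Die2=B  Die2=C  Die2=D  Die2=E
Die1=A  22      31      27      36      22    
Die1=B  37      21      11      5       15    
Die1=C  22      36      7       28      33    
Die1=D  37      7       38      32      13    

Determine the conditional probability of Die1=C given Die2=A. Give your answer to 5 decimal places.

0.18644

Total with Die2=A: 22 + 37 + 22 + 37 = 118.
P(Die1=C | Die2=A) = 22/118 = 0.18644.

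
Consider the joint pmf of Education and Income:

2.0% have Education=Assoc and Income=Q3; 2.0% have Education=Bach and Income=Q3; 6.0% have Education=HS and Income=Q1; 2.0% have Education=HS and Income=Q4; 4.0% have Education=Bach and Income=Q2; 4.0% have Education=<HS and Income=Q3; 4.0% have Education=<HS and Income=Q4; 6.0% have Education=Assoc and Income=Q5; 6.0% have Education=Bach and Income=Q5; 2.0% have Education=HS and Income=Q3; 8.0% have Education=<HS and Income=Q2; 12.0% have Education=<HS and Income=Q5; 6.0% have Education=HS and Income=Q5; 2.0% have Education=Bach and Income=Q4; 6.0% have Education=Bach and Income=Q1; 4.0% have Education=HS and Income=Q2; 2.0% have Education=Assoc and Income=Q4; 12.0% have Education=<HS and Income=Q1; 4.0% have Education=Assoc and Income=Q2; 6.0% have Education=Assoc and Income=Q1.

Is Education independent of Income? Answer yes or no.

yes

Every cell satisfies P(Education,Income) = P(Education)·P(Income). For instance P(Education=<HS) = 0.400, P(Income=Q1) = 0.300, and 0.400×0.300 = 0.120 matches the joint entry. So Education and Income are independent.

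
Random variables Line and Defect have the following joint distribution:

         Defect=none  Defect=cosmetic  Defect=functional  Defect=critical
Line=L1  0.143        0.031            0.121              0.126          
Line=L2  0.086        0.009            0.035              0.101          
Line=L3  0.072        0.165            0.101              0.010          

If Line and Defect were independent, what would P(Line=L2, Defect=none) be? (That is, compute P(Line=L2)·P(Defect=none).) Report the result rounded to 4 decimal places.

P(Line=L2) = 0.086 + 0.009 + 0.035 + 0.101 = 0.231.
P(Defect=none) = 0.143 + 0.086 + 0.072 = 0.301.
Product: 0.231 × 0.301 = 0.0695.

0.0695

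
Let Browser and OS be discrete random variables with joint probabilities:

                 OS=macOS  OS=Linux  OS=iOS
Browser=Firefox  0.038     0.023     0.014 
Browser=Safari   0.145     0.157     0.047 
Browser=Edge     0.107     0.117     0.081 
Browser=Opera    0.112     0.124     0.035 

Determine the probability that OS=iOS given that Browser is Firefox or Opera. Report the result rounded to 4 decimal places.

0.1416

P(Browser=Firefox) = 0.038 + 0.023 + 0.014 = 0.075.
P(Browser=Opera) = 0.112 + 0.124 + 0.035 = 0.271.
P(Browser ∈ {Firefox, Opera}) = 0.075 + 0.271 = 0.346; P(OS=iOS, Browser ∈ {Firefox, Opera}) = 0.014 + 0.035 = 0.049.
P(OS=iOS | Browser ∈ {Firefox, Opera}) = 0.049/0.346 = 0.1416.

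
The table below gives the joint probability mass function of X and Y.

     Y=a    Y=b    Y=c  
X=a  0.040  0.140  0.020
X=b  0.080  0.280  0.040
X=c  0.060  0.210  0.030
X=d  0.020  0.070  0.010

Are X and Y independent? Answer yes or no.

yes

Every cell satisfies P(X,Y) = P(X)·P(Y). For instance P(X=a) = 0.200, P(Y=c) = 0.100, and 0.200×0.100 = 0.020 matches the joint entry. So X and Y are independent.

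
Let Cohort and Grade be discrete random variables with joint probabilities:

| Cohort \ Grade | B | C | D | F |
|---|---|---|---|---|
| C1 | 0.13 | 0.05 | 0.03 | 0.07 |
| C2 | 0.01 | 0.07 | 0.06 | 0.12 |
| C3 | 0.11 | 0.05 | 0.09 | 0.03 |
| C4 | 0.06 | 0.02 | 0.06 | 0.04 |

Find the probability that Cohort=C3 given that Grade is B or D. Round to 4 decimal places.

0.3636

P(Grade=B) = 0.13 + 0.01 + 0.11 + 0.06 = 0.31.
P(Grade=D) = 0.03 + 0.06 + 0.09 + 0.06 = 0.24.
P(Grade ∈ {B, D}) = 0.31 + 0.24 = 0.55; P(Cohort=C3, Grade ∈ {B, D}) = 0.11 + 0.09 = 0.20.
P(Cohort=C3 | Grade ∈ {B, D}) = 0.20/0.55 = 0.3636.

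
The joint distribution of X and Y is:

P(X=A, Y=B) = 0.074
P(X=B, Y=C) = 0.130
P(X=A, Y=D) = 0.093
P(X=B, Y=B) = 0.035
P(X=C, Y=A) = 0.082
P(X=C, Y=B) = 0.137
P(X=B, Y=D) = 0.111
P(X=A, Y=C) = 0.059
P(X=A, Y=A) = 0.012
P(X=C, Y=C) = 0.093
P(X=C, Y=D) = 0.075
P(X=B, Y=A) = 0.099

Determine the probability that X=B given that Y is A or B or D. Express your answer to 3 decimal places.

P(Y=A) = 0.012 + 0.099 + 0.082 = 0.193.
P(Y=B) = 0.074 + 0.035 + 0.137 = 0.246.
P(Y=D) = 0.093 + 0.111 + 0.075 = 0.279.
P(Y ∈ {A, B, D}) = 0.193 + 0.246 + 0.279 = 0.718; P(X=B, Y ∈ {A, B, D}) = 0.099 + 0.035 + 0.111 = 0.245.
P(X=B | Y ∈ {A, B, D}) = 0.245/0.718 = 0.341.

0.341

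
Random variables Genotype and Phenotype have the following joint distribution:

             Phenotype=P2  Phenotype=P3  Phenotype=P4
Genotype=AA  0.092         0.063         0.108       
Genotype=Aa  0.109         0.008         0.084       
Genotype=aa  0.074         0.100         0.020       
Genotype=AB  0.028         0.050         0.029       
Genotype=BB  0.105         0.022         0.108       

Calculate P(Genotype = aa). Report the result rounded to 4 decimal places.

0.1940

P(Genotype=aa) = 0.074 + 0.100 + 0.020 = 0.194.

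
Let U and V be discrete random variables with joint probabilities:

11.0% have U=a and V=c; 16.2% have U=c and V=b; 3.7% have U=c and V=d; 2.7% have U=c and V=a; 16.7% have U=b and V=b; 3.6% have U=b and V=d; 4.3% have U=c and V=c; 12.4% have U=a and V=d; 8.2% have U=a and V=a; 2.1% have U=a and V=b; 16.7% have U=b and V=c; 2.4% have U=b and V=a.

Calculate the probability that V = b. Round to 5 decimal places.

0.35000

P(V=b) = 0.021 + 0.167 + 0.162 = 0.350.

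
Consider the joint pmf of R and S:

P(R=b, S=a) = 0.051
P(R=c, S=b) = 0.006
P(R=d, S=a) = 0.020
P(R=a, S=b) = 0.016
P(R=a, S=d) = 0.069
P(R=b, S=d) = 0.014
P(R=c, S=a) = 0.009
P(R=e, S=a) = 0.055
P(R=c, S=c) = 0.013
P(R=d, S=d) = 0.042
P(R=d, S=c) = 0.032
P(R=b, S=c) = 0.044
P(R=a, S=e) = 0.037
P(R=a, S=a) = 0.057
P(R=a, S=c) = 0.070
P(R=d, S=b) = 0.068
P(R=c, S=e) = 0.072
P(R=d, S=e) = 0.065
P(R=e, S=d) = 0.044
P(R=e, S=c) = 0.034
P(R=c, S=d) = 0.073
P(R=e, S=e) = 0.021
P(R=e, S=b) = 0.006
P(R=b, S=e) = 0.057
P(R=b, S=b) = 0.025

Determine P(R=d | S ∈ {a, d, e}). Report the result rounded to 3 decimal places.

P(S=a) = 0.057 + 0.051 + 0.009 + 0.020 + 0.055 = 0.192.
P(S=d) = 0.069 + 0.014 + 0.073 + 0.042 + 0.044 = 0.242.
P(S=e) = 0.037 + 0.057 + 0.072 + 0.065 + 0.021 = 0.252.
P(S ∈ {a, d, e}) = 0.192 + 0.242 + 0.252 = 0.686; P(R=d, S ∈ {a, d, e}) = 0.020 + 0.042 + 0.065 = 0.127.
P(R=d | S ∈ {a, d, e}) = 0.127/0.686 = 0.185.

0.185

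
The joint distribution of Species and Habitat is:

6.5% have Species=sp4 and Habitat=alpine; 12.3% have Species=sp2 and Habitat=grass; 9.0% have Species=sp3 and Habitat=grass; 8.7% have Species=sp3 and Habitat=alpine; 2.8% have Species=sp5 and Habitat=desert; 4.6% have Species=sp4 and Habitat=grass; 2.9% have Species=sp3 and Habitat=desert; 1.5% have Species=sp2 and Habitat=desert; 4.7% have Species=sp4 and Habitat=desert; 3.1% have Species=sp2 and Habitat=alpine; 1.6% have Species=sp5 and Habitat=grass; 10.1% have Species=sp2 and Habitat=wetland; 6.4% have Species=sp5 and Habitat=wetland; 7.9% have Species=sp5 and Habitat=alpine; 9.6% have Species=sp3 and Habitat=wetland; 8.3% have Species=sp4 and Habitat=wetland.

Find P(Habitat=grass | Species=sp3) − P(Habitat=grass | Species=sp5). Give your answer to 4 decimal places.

0.2125

P(Species=sp3) = 0.090 + 0.096 + 0.029 + 0.087 = 0.302; P(Habitat=grass | Species=sp3) = 0.090/0.302 = 0.29801.
P(Species=sp5) = 0.016 + 0.064 + 0.028 + 0.079 = 0.187; P(Habitat=grass | Species=sp5) = 0.016/0.187 = 0.08556.
Difference = 0.2125.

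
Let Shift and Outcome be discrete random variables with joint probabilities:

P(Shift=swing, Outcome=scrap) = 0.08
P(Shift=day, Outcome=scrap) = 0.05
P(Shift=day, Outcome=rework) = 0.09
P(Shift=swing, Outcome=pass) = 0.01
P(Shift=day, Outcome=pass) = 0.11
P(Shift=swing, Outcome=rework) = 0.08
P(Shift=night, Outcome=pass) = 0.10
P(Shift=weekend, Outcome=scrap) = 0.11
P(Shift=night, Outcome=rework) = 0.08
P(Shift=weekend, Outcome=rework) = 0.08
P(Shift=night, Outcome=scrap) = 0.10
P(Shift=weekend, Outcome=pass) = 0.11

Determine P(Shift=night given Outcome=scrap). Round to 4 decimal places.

0.2941

P(Outcome=scrap) = 0.05 + 0.08 + 0.10 + 0.11 = 0.34.
P(Shift=night | Outcome=scrap) = 0.10/0.34 = 0.2941.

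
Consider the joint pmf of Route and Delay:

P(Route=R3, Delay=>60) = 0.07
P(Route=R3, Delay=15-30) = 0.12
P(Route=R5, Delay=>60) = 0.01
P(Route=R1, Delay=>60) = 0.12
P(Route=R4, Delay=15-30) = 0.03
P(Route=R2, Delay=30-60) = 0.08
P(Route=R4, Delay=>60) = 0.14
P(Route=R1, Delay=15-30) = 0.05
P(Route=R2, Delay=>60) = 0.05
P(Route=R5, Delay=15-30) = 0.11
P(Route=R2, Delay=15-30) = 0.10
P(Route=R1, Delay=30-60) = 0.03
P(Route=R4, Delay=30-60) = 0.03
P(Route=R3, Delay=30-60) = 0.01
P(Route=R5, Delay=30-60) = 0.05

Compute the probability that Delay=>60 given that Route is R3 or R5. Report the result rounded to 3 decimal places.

P(Route=R3) = 0.12 + 0.01 + 0.07 = 0.20.
P(Route=R5) = 0.11 + 0.05 + 0.01 = 0.17.
P(Route ∈ {R3, R5}) = 0.20 + 0.17 = 0.37; P(Delay=>60, Route ∈ {R3, R5}) = 0.07 + 0.01 = 0.08.
P(Delay=>60 | Route ∈ {R3, R5}) = 0.08/0.37 = 0.216.

0.216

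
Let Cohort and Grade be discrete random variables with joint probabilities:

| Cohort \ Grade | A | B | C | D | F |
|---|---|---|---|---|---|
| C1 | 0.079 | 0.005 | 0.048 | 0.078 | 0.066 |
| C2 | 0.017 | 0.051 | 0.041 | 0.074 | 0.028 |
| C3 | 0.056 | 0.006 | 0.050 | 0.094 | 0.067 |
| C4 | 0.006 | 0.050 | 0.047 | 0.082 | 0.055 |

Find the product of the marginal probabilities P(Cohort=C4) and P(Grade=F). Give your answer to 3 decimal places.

0.052

P(Cohort=C4) = 0.006 + 0.050 + 0.047 + 0.082 + 0.055 = 0.240.
P(Grade=F) = 0.066 + 0.028 + 0.067 + 0.055 = 0.216.
Product: 0.240 × 0.216 = 0.052.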